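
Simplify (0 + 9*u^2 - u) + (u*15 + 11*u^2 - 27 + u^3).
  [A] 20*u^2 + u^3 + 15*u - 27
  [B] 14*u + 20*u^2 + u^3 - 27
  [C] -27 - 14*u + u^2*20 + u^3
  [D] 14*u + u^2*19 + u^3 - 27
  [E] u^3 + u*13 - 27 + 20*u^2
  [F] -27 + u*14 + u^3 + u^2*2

Adding the polynomials and combining like terms:
(0 + 9*u^2 - u) + (u*15 + 11*u^2 - 27 + u^3)
= 14*u + 20*u^2 + u^3 - 27
B) 14*u + 20*u^2 + u^3 - 27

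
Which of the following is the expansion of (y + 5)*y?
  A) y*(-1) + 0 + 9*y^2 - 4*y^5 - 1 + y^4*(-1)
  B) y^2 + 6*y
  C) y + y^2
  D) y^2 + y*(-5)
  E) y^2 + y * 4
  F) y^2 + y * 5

Expanding (y + 5)*y:
= y^2 + y * 5
F) y^2 + y * 5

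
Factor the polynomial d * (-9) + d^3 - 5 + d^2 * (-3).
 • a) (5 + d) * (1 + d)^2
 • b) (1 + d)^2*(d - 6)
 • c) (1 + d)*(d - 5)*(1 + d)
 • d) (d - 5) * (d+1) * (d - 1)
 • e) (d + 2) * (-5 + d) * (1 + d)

We need to factor d * (-9) + d^3 - 5 + d^2 * (-3).
The factored form is (1 + d)*(d - 5)*(1 + d).
c) (1 + d)*(d - 5)*(1 + d)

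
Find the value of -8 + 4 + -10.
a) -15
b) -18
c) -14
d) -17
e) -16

First: -8 + 4 = -4
Then: -4 + -10 = -14
c) -14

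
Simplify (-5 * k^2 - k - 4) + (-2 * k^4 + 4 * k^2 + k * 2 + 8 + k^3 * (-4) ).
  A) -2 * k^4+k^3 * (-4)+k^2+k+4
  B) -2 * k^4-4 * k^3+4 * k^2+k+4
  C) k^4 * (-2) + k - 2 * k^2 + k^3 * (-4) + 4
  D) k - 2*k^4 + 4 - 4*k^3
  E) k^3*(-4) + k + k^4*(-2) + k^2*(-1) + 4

Adding the polynomials and combining like terms:
(-5*k^2 - k - 4) + (-2*k^4 + 4*k^2 + k*2 + 8 + k^3*(-4))
= k^3*(-4) + k + k^4*(-2) + k^2*(-1) + 4
E) k^3*(-4) + k + k^4*(-2) + k^2*(-1) + 4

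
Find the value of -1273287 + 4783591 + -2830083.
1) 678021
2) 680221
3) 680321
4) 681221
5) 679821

First: -1273287 + 4783591 = 3510304
Then: 3510304 + -2830083 = 680221
2) 680221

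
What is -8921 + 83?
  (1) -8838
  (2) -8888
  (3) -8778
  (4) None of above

-8921 + 83 = -8838
1) -8838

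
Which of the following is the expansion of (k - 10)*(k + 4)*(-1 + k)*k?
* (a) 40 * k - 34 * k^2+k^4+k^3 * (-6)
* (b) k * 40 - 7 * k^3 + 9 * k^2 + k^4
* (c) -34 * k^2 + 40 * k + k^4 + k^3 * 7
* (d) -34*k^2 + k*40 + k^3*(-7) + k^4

Expanding (k - 10)*(k + 4)*(-1 + k)*k:
= -34*k^2 + k*40 + k^3*(-7) + k^4
d) -34*k^2 + k*40 + k^3*(-7) + k^4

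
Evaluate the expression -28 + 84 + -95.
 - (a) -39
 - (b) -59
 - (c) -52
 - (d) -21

First: -28 + 84 = 56
Then: 56 + -95 = -39
a) -39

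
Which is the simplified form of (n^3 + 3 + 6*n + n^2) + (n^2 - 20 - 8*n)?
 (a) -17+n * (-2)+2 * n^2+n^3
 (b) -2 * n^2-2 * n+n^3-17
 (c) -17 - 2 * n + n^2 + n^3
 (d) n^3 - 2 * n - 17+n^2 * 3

Adding the polynomials and combining like terms:
(n^3 + 3 + 6*n + n^2) + (n^2 - 20 - 8*n)
= -17+n * (-2)+2 * n^2+n^3
a) -17+n * (-2)+2 * n^2+n^3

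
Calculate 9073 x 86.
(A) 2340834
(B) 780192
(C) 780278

9073 * 86 = 780278
C) 780278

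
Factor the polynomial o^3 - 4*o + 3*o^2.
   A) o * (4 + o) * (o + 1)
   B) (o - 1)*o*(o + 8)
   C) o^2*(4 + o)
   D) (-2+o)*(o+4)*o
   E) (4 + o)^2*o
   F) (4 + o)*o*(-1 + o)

We need to factor o^3 - 4*o + 3*o^2.
The factored form is (4 + o)*o*(-1 + o).
F) (4 + o)*o*(-1 + o)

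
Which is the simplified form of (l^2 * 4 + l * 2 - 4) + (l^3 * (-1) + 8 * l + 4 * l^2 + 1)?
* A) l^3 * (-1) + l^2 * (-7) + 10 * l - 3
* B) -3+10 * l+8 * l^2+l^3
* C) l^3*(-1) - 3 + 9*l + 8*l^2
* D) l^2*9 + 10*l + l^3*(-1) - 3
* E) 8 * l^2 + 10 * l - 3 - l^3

Adding the polynomials and combining like terms:
(l^2*4 + l*2 - 4) + (l^3*(-1) + 8*l + 4*l^2 + 1)
= 8 * l^2 + 10 * l - 3 - l^3
E) 8 * l^2 + 10 * l - 3 - l^3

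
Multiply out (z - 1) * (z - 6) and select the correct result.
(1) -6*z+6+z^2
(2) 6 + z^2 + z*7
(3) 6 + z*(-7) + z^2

Expanding (z - 1) * (z - 6):
= 6 + z*(-7) + z^2
3) 6 + z*(-7) + z^2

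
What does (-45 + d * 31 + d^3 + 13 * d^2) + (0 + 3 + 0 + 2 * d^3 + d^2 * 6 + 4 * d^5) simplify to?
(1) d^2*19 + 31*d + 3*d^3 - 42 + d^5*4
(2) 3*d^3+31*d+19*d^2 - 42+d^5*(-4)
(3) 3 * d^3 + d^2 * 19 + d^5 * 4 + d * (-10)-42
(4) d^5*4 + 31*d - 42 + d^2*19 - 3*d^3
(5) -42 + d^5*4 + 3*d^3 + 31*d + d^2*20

Adding the polynomials and combining like terms:
(-45 + d*31 + d^3 + 13*d^2) + (0 + 3 + 0 + 2*d^3 + d^2*6 + 4*d^5)
= d^2*19 + 31*d + 3*d^3 - 42 + d^5*4
1) d^2*19 + 31*d + 3*d^3 - 42 + d^5*4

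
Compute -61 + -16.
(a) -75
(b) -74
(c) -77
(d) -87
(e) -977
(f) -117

-61 + -16 = -77
c) -77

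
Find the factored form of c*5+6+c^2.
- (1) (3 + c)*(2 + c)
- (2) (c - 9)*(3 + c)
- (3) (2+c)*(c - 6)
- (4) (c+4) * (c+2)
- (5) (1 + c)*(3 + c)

We need to factor c*5+6+c^2.
The factored form is (3 + c)*(2 + c).
1) (3 + c)*(2 + c)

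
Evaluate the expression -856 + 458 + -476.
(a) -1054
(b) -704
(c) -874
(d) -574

First: -856 + 458 = -398
Then: -398 + -476 = -874
c) -874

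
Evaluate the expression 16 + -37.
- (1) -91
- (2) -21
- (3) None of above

16 + -37 = -21
2) -21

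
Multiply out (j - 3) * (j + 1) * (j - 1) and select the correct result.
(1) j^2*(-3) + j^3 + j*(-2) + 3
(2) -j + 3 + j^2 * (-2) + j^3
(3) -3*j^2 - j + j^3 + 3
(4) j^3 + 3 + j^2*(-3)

Expanding (j - 3) * (j + 1) * (j - 1):
= -3*j^2 - j + j^3 + 3
3) -3*j^2 - j + j^3 + 3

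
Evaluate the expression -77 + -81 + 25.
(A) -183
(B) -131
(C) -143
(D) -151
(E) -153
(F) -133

First: -77 + -81 = -158
Then: -158 + 25 = -133
F) -133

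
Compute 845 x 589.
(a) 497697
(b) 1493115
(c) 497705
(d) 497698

845 * 589 = 497705
c) 497705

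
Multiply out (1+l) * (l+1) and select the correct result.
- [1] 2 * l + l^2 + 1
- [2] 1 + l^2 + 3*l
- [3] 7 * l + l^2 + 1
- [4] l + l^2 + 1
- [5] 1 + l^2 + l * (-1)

Expanding (1+l) * (l+1):
= 2 * l + l^2 + 1
1) 2 * l + l^2 + 1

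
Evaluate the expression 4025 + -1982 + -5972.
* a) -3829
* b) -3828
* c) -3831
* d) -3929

First: 4025 + -1982 = 2043
Then: 2043 + -5972 = -3929
d) -3929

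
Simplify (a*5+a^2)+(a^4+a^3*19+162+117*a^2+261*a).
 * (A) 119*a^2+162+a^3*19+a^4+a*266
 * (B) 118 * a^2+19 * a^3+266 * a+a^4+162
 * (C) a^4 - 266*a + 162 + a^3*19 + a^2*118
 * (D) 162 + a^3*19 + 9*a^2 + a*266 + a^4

Adding the polynomials and combining like terms:
(a*5 + a^2) + (a^4 + a^3*19 + 162 + 117*a^2 + 261*a)
= 118 * a^2+19 * a^3+266 * a+a^4+162
B) 118 * a^2+19 * a^3+266 * a+a^4+162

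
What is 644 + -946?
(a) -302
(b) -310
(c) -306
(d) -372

644 + -946 = -302
a) -302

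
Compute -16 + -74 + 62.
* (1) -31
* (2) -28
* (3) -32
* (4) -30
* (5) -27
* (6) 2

First: -16 + -74 = -90
Then: -90 + 62 = -28
2) -28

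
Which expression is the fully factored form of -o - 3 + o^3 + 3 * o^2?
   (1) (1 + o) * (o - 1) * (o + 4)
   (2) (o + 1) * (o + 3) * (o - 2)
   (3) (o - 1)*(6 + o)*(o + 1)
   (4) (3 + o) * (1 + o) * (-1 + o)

We need to factor -o - 3 + o^3 + 3 * o^2.
The factored form is (3 + o) * (1 + o) * (-1 + o).
4) (3 + o) * (1 + o) * (-1 + o)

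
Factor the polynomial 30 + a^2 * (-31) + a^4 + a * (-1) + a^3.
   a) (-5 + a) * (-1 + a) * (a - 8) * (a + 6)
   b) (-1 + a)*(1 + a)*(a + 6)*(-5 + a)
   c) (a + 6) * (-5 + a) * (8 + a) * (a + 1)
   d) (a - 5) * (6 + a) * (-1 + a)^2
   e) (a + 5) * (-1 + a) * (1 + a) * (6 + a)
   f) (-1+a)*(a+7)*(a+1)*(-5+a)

We need to factor 30 + a^2 * (-31) + a^4 + a * (-1) + a^3.
The factored form is (-1 + a)*(1 + a)*(a + 6)*(-5 + a).
b) (-1 + a)*(1 + a)*(a + 6)*(-5 + a)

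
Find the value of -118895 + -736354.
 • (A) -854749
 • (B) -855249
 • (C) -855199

-118895 + -736354 = -855249
B) -855249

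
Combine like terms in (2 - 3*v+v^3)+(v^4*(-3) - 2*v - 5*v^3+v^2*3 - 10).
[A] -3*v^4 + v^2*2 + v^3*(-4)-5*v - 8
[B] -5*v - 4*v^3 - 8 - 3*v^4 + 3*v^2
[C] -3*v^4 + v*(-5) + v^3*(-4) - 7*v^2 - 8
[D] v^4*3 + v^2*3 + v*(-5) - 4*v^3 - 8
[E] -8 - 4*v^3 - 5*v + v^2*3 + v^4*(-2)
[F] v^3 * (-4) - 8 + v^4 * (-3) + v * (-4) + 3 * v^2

Adding the polynomials and combining like terms:
(2 - 3*v + v^3) + (v^4*(-3) - 2*v - 5*v^3 + v^2*3 - 10)
= -5*v - 4*v^3 - 8 - 3*v^4 + 3*v^2
B) -5*v - 4*v^3 - 8 - 3*v^4 + 3*v^2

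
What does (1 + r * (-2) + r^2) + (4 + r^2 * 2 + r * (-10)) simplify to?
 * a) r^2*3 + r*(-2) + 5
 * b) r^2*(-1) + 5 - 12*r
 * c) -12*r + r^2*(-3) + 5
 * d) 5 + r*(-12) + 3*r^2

Adding the polynomials and combining like terms:
(1 + r*(-2) + r^2) + (4 + r^2*2 + r*(-10))
= 5 + r*(-12) + 3*r^2
d) 5 + r*(-12) + 3*r^2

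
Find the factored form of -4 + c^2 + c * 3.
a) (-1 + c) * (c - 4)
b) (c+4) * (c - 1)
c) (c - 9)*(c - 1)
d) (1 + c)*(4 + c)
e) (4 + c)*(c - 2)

We need to factor -4 + c^2 + c * 3.
The factored form is (c+4) * (c - 1).
b) (c+4) * (c - 1)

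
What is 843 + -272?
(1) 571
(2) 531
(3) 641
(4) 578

843 + -272 = 571
1) 571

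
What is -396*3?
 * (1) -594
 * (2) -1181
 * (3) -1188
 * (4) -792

-396 * 3 = -1188
3) -1188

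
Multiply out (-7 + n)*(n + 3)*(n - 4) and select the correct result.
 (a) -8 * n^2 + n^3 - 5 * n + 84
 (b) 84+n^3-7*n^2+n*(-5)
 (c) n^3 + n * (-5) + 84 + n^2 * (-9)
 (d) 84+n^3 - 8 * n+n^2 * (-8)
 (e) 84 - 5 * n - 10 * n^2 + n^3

Expanding (-7 + n)*(n + 3)*(n - 4):
= -8 * n^2 + n^3 - 5 * n + 84
a) -8 * n^2 + n^3 - 5 * n + 84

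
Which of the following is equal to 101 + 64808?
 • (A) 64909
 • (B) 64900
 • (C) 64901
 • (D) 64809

101 + 64808 = 64909
A) 64909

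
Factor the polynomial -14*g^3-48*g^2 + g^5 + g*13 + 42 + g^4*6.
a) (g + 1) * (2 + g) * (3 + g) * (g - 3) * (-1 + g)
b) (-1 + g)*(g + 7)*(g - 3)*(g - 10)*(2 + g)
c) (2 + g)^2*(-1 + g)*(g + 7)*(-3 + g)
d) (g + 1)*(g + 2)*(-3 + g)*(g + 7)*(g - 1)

We need to factor -14*g^3-48*g^2 + g^5 + g*13 + 42 + g^4*6.
The factored form is (g + 1)*(g + 2)*(-3 + g)*(g + 7)*(g - 1).
d) (g + 1)*(g + 2)*(-3 + g)*(g + 7)*(g - 1)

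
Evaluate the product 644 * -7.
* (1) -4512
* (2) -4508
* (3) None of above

644 * -7 = -4508
2) -4508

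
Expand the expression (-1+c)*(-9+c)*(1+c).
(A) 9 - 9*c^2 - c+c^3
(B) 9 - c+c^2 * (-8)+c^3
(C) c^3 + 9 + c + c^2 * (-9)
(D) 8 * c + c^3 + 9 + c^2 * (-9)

Expanding (-1+c)*(-9+c)*(1+c):
= 9 - 9*c^2 - c+c^3
A) 9 - 9*c^2 - c+c^3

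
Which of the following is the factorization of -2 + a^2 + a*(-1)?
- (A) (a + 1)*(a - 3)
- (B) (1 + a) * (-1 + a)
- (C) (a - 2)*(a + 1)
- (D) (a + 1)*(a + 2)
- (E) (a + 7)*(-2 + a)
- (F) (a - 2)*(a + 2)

We need to factor -2 + a^2 + a*(-1).
The factored form is (a - 2)*(a + 1).
C) (a - 2)*(a + 1)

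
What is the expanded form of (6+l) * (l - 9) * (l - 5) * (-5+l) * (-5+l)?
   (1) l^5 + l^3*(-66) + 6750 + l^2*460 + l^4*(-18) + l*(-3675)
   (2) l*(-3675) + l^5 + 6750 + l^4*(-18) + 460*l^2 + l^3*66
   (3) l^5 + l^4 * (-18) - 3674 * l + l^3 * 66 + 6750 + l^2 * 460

Expanding (6+l) * (l - 9) * (l - 5) * (-5+l) * (-5+l):
= l*(-3675) + l^5 + 6750 + l^4*(-18) + 460*l^2 + l^3*66
2) l*(-3675) + l^5 + 6750 + l^4*(-18) + 460*l^2 + l^3*66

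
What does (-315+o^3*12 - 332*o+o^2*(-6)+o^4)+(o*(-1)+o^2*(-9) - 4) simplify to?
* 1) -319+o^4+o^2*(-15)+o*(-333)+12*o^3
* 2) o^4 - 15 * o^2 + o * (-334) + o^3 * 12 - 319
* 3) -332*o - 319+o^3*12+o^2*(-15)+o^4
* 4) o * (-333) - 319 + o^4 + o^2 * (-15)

Adding the polynomials and combining like terms:
(-315 + o^3*12 - 332*o + o^2*(-6) + o^4) + (o*(-1) + o^2*(-9) - 4)
= -319+o^4+o^2*(-15)+o*(-333)+12*o^3
1) -319+o^4+o^2*(-15)+o*(-333)+12*o^3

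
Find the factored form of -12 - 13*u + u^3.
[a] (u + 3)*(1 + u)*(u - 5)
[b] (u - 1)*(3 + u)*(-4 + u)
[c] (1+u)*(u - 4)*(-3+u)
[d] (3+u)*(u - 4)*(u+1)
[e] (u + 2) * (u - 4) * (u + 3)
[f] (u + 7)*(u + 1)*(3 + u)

We need to factor -12 - 13*u + u^3.
The factored form is (3+u)*(u - 4)*(u+1).
d) (3+u)*(u - 4)*(u+1)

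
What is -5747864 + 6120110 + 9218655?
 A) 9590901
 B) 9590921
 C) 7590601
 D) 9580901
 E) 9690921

First: -5747864 + 6120110 = 372246
Then: 372246 + 9218655 = 9590901
A) 9590901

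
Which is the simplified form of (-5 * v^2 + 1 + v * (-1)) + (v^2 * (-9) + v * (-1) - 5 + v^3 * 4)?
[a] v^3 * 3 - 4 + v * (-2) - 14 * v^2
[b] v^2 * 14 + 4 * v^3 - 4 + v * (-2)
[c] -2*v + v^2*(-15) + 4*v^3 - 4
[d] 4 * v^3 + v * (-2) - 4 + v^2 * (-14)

Adding the polynomials and combining like terms:
(-5*v^2 + 1 + v*(-1)) + (v^2*(-9) + v*(-1) - 5 + v^3*4)
= 4 * v^3 + v * (-2) - 4 + v^2 * (-14)
d) 4 * v^3 + v * (-2) - 4 + v^2 * (-14)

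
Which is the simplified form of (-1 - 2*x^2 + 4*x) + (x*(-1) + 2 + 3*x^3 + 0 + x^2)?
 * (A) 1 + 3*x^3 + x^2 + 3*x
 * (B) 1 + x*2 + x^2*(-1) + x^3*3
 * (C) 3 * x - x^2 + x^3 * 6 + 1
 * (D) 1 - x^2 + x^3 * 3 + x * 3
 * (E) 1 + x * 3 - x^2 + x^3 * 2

Adding the polynomials and combining like terms:
(-1 - 2*x^2 + 4*x) + (x*(-1) + 2 + 3*x^3 + 0 + x^2)
= 1 - x^2 + x^3 * 3 + x * 3
D) 1 - x^2 + x^3 * 3 + x * 3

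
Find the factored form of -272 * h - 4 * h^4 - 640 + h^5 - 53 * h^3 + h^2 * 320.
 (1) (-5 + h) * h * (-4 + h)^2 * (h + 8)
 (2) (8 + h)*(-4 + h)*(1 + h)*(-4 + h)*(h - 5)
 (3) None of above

We need to factor -272 * h - 4 * h^4 - 640 + h^5 - 53 * h^3 + h^2 * 320.
The factored form is (8 + h)*(-4 + h)*(1 + h)*(-4 + h)*(h - 5).
2) (8 + h)*(-4 + h)*(1 + h)*(-4 + h)*(h - 5)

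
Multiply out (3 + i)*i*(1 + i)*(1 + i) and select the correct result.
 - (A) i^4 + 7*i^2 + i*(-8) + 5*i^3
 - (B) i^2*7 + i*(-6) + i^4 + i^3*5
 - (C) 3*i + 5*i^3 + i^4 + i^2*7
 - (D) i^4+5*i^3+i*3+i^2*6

Expanding (3 + i)*i*(1 + i)*(1 + i):
= 3*i + 5*i^3 + i^4 + i^2*7
C) 3*i + 5*i^3 + i^4 + i^2*7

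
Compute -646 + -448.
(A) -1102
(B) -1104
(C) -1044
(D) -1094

-646 + -448 = -1094
D) -1094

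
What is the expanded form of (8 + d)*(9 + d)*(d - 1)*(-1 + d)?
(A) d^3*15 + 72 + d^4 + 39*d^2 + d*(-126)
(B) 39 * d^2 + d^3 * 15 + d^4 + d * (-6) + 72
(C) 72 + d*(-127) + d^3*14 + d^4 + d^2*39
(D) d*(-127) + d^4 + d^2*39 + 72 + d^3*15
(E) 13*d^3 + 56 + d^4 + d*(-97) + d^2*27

Expanding (8 + d)*(9 + d)*(d - 1)*(-1 + d):
= d*(-127) + d^4 + d^2*39 + 72 + d^3*15
D) d*(-127) + d^4 + d^2*39 + 72 + d^3*15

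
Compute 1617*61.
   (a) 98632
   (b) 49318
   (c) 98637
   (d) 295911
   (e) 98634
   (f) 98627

1617 * 61 = 98637
c) 98637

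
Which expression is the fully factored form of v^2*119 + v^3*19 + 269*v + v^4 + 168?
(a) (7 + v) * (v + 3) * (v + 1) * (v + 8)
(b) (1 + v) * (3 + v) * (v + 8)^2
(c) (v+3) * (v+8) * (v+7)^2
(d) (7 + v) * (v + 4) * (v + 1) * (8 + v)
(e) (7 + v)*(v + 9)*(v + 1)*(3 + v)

We need to factor v^2*119 + v^3*19 + 269*v + v^4 + 168.
The factored form is (7 + v) * (v + 3) * (v + 1) * (v + 8).
a) (7 + v) * (v + 3) * (v + 1) * (v + 8)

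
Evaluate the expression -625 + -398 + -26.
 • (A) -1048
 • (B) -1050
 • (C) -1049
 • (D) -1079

First: -625 + -398 = -1023
Then: -1023 + -26 = -1049
C) -1049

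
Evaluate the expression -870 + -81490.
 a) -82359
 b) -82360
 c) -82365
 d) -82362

-870 + -81490 = -82360
b) -82360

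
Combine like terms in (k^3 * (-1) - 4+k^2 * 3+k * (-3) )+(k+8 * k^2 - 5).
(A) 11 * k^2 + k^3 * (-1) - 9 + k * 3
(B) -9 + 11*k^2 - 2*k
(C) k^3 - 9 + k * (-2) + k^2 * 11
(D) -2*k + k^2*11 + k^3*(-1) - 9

Adding the polynomials and combining like terms:
(k^3*(-1) - 4 + k^2*3 + k*(-3)) + (k + 8*k^2 - 5)
= -2*k + k^2*11 + k^3*(-1) - 9
D) -2*k + k^2*11 + k^3*(-1) - 9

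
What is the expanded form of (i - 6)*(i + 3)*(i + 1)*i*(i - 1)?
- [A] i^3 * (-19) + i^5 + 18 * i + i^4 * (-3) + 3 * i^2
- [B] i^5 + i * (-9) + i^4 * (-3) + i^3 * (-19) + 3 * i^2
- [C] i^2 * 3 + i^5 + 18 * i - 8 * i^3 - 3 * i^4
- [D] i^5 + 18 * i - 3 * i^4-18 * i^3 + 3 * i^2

Expanding (i - 6)*(i + 3)*(i + 1)*i*(i - 1):
= i^3 * (-19) + i^5 + 18 * i + i^4 * (-3) + 3 * i^2
A) i^3 * (-19) + i^5 + 18 * i + i^4 * (-3) + 3 * i^2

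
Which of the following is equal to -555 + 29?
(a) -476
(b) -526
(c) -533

-555 + 29 = -526
b) -526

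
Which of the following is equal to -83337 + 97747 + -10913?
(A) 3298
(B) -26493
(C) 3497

First: -83337 + 97747 = 14410
Then: 14410 + -10913 = 3497
C) 3497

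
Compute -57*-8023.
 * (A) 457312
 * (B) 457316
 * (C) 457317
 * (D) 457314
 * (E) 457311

-57 * -8023 = 457311
E) 457311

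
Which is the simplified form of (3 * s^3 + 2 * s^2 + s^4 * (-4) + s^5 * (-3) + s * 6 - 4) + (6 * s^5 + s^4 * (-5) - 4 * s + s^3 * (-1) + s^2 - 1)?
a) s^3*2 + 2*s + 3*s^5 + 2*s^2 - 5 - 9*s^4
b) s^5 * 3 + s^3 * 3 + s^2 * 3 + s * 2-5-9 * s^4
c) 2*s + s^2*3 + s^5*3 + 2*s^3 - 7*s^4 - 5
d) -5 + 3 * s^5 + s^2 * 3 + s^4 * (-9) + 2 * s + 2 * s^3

Adding the polynomials and combining like terms:
(3*s^3 + 2*s^2 + s^4*(-4) + s^5*(-3) + s*6 - 4) + (6*s^5 + s^4*(-5) - 4*s + s^3*(-1) + s^2 - 1)
= -5 + 3 * s^5 + s^2 * 3 + s^4 * (-9) + 2 * s + 2 * s^3
d) -5 + 3 * s^5 + s^2 * 3 + s^4 * (-9) + 2 * s + 2 * s^3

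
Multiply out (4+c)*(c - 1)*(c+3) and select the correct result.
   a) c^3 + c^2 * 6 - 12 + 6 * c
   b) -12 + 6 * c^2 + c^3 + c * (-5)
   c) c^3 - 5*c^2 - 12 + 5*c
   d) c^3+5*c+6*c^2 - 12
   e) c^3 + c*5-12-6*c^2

Expanding (4+c)*(c - 1)*(c+3):
= c^3+5*c+6*c^2 - 12
d) c^3+5*c+6*c^2 - 12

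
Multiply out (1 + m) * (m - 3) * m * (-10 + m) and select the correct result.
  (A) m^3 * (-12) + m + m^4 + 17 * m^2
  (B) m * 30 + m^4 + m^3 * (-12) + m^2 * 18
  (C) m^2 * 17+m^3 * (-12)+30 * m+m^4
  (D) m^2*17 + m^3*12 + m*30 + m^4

Expanding (1 + m) * (m - 3) * m * (-10 + m):
= m^2 * 17+m^3 * (-12)+30 * m+m^4
C) m^2 * 17+m^3 * (-12)+30 * m+m^4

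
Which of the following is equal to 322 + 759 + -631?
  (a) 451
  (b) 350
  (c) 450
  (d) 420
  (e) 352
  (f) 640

First: 322 + 759 = 1081
Then: 1081 + -631 = 450
c) 450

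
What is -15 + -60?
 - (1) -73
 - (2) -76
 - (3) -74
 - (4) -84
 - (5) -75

-15 + -60 = -75
5) -75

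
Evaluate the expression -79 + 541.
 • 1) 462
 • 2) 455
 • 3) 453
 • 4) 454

-79 + 541 = 462
1) 462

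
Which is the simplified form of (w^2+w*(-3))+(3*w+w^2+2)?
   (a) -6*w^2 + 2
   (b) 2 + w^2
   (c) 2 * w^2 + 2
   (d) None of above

Adding the polynomials and combining like terms:
(w^2 + w*(-3)) + (3*w + w^2 + 2)
= 2 * w^2 + 2
c) 2 * w^2 + 2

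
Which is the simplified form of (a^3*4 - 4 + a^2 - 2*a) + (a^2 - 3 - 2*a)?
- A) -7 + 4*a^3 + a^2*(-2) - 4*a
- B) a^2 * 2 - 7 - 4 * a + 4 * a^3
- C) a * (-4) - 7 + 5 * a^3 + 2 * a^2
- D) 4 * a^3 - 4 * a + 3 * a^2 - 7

Adding the polynomials and combining like terms:
(a^3*4 - 4 + a^2 - 2*a) + (a^2 - 3 - 2*a)
= a^2 * 2 - 7 - 4 * a + 4 * a^3
B) a^2 * 2 - 7 - 4 * a + 4 * a^3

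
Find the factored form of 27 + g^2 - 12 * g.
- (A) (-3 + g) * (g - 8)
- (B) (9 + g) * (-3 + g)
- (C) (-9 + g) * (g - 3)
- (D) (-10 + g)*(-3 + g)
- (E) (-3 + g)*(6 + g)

We need to factor 27 + g^2 - 12 * g.
The factored form is (-9 + g) * (g - 3).
C) (-9 + g) * (g - 3)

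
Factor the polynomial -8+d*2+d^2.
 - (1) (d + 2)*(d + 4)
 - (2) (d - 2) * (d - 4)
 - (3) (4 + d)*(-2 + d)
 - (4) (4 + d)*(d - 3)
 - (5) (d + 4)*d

We need to factor -8+d*2+d^2.
The factored form is (4 + d)*(-2 + d).
3) (4 + d)*(-2 + d)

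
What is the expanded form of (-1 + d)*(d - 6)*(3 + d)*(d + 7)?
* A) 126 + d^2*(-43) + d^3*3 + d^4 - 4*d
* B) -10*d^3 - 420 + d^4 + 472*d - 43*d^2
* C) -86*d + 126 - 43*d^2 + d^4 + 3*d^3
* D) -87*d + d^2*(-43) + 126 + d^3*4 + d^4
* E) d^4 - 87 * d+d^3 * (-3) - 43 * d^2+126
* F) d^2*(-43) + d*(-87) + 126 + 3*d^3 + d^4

Expanding (-1 + d)*(d - 6)*(3 + d)*(d + 7):
= d^2*(-43) + d*(-87) + 126 + 3*d^3 + d^4
F) d^2*(-43) + d*(-87) + 126 + 3*d^3 + d^4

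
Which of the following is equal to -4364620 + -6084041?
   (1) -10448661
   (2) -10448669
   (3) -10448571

-4364620 + -6084041 = -10448661
1) -10448661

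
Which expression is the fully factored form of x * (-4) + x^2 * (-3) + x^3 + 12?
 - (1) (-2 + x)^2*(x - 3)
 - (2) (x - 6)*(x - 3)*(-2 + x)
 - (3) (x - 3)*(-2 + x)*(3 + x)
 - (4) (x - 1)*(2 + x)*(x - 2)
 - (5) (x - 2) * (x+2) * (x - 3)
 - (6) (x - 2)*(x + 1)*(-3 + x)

We need to factor x * (-4) + x^2 * (-3) + x^3 + 12.
The factored form is (x - 2) * (x+2) * (x - 3).
5) (x - 2) * (x+2) * (x - 3)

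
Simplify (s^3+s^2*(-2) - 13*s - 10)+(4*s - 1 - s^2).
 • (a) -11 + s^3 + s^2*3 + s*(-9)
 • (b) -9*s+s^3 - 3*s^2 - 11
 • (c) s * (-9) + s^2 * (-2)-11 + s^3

Adding the polynomials and combining like terms:
(s^3 + s^2*(-2) - 13*s - 10) + (4*s - 1 - s^2)
= -9*s+s^3 - 3*s^2 - 11
b) -9*s+s^3 - 3*s^2 - 11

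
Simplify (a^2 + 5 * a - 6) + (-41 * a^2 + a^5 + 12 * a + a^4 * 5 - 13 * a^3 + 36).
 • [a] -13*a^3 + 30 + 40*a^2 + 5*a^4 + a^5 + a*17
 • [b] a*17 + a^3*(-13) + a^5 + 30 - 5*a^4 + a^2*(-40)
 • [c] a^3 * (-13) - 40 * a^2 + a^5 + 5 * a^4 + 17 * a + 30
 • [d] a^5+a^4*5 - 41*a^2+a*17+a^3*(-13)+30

Adding the polynomials and combining like terms:
(a^2 + 5*a - 6) + (-41*a^2 + a^5 + 12*a + a^4*5 - 13*a^3 + 36)
= a^3 * (-13) - 40 * a^2 + a^5 + 5 * a^4 + 17 * a + 30
c) a^3 * (-13) - 40 * a^2 + a^5 + 5 * a^4 + 17 * a + 30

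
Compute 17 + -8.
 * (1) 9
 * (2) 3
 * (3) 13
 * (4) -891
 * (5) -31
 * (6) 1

17 + -8 = 9
1) 9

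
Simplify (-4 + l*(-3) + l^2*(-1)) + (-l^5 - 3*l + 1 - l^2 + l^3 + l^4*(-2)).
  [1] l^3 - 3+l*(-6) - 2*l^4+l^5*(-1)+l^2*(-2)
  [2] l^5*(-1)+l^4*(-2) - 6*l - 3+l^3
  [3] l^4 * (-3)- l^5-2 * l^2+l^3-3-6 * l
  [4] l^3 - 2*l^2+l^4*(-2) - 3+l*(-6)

Adding the polynomials and combining like terms:
(-4 + l*(-3) + l^2*(-1)) + (-l^5 - 3*l + 1 - l^2 + l^3 + l^4*(-2))
= l^3 - 3+l*(-6) - 2*l^4+l^5*(-1)+l^2*(-2)
1) l^3 - 3+l*(-6) - 2*l^4+l^5*(-1)+l^2*(-2)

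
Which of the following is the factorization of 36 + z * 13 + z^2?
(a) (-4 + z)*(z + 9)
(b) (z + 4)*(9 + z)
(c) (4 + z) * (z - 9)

We need to factor 36 + z * 13 + z^2.
The factored form is (z + 4)*(9 + z).
b) (z + 4)*(9 + z)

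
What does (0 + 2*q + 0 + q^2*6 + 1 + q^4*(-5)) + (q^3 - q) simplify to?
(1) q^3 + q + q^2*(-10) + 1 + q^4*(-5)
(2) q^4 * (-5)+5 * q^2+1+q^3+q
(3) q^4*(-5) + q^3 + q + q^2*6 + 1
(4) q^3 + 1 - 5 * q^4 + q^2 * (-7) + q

Adding the polynomials and combining like terms:
(0 + 2*q + 0 + q^2*6 + 1 + q^4*(-5)) + (q^3 - q)
= q^4*(-5) + q^3 + q + q^2*6 + 1
3) q^4*(-5) + q^3 + q + q^2*6 + 1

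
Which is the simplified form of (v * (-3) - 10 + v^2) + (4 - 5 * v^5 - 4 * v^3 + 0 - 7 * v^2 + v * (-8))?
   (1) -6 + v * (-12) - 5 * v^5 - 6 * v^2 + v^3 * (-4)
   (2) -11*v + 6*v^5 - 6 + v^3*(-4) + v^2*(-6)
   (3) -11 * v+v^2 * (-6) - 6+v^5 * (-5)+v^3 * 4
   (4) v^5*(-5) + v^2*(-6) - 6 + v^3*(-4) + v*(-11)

Adding the polynomials and combining like terms:
(v*(-3) - 10 + v^2) + (4 - 5*v^5 - 4*v^3 + 0 - 7*v^2 + v*(-8))
= v^5*(-5) + v^2*(-6) - 6 + v^3*(-4) + v*(-11)
4) v^5*(-5) + v^2*(-6) - 6 + v^3*(-4) + v*(-11)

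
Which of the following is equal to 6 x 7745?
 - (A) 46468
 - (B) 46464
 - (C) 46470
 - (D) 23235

6 * 7745 = 46470
C) 46470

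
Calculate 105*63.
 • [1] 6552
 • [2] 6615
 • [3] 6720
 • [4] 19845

105 * 63 = 6615
2) 6615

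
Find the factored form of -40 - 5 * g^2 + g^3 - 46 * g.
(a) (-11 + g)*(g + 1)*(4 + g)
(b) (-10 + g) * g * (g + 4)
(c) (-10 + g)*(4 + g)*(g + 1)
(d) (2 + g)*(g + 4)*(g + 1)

We need to factor -40 - 5 * g^2 + g^3 - 46 * g.
The factored form is (-10 + g)*(4 + g)*(g + 1).
c) (-10 + g)*(4 + g)*(g + 1)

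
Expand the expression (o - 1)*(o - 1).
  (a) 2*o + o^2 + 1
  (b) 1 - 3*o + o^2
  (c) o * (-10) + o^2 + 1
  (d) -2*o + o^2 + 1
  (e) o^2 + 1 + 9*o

Expanding (o - 1)*(o - 1):
= -2*o + o^2 + 1
d) -2*o + o^2 + 1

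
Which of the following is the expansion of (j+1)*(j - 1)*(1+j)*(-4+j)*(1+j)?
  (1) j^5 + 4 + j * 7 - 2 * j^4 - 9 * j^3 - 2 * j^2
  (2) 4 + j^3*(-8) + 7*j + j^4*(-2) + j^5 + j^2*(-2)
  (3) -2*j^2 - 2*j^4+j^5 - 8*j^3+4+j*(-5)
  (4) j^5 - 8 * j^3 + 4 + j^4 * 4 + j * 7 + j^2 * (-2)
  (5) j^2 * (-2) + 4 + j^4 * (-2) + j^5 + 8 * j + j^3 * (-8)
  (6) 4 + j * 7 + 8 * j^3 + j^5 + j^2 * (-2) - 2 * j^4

Expanding (j+1)*(j - 1)*(1+j)*(-4+j)*(1+j):
= 4 + j^3*(-8) + 7*j + j^4*(-2) + j^5 + j^2*(-2)
2) 4 + j^3*(-8) + 7*j + j^4*(-2) + j^5 + j^2*(-2)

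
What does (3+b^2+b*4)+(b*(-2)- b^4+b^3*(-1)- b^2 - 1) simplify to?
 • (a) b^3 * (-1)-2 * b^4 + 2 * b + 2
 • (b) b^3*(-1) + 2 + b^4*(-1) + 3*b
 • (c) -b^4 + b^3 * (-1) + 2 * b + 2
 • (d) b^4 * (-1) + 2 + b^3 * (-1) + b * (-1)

Adding the polynomials and combining like terms:
(3 + b^2 + b*4) + (b*(-2) - b^4 + b^3*(-1) - b^2 - 1)
= -b^4 + b^3 * (-1) + 2 * b + 2
c) -b^4 + b^3 * (-1) + 2 * b + 2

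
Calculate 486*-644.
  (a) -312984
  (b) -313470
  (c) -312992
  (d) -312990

486 * -644 = -312984
a) -312984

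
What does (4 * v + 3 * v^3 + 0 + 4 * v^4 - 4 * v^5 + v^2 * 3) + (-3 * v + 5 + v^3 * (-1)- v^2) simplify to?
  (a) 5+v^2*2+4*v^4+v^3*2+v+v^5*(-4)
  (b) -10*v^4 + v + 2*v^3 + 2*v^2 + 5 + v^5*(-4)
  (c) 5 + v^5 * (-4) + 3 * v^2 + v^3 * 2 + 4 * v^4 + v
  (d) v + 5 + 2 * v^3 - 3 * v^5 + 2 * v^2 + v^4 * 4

Adding the polynomials and combining like terms:
(4*v + 3*v^3 + 0 + 4*v^4 - 4*v^5 + v^2*3) + (-3*v + 5 + v^3*(-1) - v^2)
= 5+v^2*2+4*v^4+v^3*2+v+v^5*(-4)
a) 5+v^2*2+4*v^4+v^3*2+v+v^5*(-4)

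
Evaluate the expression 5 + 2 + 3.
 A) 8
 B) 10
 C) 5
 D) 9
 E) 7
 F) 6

First: 5 + 2 = 7
Then: 7 + 3 = 10
B) 10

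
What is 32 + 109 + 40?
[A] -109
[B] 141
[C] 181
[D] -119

First: 32 + 109 = 141
Then: 141 + 40 = 181
C) 181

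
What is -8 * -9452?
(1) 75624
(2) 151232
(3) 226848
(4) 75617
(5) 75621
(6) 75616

-8 * -9452 = 75616
6) 75616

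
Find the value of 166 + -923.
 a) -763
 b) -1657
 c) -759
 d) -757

166 + -923 = -757
d) -757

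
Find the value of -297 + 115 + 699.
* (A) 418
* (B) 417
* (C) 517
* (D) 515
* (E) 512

First: -297 + 115 = -182
Then: -182 + 699 = 517
C) 517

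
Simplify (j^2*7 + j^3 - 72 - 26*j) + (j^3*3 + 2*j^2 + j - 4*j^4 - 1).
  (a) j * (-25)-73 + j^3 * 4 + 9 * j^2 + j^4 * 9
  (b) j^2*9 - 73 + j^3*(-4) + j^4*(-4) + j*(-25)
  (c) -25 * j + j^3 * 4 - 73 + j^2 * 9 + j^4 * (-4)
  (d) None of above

Adding the polynomials and combining like terms:
(j^2*7 + j^3 - 72 - 26*j) + (j^3*3 + 2*j^2 + j - 4*j^4 - 1)
= -25 * j + j^3 * 4 - 73 + j^2 * 9 + j^4 * (-4)
c) -25 * j + j^3 * 4 - 73 + j^2 * 9 + j^4 * (-4)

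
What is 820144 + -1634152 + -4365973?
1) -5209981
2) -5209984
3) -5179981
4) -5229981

First: 820144 + -1634152 = -814008
Then: -814008 + -4365973 = -5179981
3) -5179981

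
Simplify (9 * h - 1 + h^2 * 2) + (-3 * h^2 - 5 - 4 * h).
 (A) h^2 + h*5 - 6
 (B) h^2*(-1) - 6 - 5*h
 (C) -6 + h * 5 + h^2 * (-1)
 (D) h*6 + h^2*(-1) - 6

Adding the polynomials and combining like terms:
(9*h - 1 + h^2*2) + (-3*h^2 - 5 - 4*h)
= -6 + h * 5 + h^2 * (-1)
C) -6 + h * 5 + h^2 * (-1)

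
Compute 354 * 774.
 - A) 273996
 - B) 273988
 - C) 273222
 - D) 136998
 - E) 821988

354 * 774 = 273996
A) 273996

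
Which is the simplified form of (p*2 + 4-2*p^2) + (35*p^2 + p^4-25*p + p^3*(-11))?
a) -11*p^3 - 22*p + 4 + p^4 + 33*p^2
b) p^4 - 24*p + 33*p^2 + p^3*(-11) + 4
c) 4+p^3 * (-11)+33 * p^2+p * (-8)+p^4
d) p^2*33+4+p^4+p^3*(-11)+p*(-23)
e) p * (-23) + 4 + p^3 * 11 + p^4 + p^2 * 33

Adding the polynomials and combining like terms:
(p*2 + 4 - 2*p^2) + (35*p^2 + p^4 - 25*p + p^3*(-11))
= p^2*33+4+p^4+p^3*(-11)+p*(-23)
d) p^2*33+4+p^4+p^3*(-11)+p*(-23)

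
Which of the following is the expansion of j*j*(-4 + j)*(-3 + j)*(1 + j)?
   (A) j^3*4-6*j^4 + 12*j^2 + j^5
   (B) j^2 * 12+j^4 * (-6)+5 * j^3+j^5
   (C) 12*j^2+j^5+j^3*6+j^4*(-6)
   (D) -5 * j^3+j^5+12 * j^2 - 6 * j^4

Expanding j*j*(-4 + j)*(-3 + j)*(1 + j):
= j^2 * 12+j^4 * (-6)+5 * j^3+j^5
B) j^2 * 12+j^4 * (-6)+5 * j^3+j^5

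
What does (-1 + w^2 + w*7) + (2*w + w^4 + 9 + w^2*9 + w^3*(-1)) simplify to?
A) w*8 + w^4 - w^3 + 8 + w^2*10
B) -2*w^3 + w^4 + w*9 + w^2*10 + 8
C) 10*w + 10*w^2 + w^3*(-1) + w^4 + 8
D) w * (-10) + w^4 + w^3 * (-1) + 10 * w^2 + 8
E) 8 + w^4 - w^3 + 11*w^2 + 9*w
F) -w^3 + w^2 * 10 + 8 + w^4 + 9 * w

Adding the polynomials and combining like terms:
(-1 + w^2 + w*7) + (2*w + w^4 + 9 + w^2*9 + w^3*(-1))
= -w^3 + w^2 * 10 + 8 + w^4 + 9 * w
F) -w^3 + w^2 * 10 + 8 + w^4 + 9 * w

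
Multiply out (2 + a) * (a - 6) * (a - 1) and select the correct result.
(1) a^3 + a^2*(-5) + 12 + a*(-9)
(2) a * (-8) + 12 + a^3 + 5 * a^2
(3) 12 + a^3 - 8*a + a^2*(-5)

Expanding (2 + a) * (a - 6) * (a - 1):
= 12 + a^3 - 8*a + a^2*(-5)
3) 12 + a^3 - 8*a + a^2*(-5)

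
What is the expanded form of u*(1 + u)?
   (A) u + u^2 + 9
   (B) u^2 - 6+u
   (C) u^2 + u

Expanding u*(1 + u):
= u^2 + u
C) u^2 + u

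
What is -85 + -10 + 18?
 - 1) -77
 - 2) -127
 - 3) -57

First: -85 + -10 = -95
Then: -95 + 18 = -77
1) -77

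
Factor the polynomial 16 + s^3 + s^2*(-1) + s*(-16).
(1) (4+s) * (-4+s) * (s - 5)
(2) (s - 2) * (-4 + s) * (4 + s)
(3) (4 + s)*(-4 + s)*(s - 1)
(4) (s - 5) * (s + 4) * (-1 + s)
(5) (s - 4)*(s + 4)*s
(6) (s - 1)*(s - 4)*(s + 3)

We need to factor 16 + s^3 + s^2*(-1) + s*(-16).
The factored form is (4 + s)*(-4 + s)*(s - 1).
3) (4 + s)*(-4 + s)*(s - 1)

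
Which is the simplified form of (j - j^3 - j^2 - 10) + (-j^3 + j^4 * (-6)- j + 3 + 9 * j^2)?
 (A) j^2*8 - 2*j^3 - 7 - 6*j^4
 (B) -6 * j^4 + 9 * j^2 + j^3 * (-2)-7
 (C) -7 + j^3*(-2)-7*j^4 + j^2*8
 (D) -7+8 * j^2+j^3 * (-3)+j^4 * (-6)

Adding the polynomials and combining like terms:
(j - j^3 - j^2 - 10) + (-j^3 + j^4*(-6) - j + 3 + 9*j^2)
= j^2*8 - 2*j^3 - 7 - 6*j^4
A) j^2*8 - 2*j^3 - 7 - 6*j^4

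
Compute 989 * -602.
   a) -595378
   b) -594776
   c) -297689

989 * -602 = -595378
a) -595378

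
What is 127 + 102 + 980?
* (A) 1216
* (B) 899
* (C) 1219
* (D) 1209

First: 127 + 102 = 229
Then: 229 + 980 = 1209
D) 1209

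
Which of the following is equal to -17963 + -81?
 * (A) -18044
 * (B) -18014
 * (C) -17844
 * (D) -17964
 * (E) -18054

-17963 + -81 = -18044
A) -18044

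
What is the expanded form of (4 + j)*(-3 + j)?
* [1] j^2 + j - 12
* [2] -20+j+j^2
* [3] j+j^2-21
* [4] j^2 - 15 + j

Expanding (4 + j)*(-3 + j):
= j^2 + j - 12
1) j^2 + j - 12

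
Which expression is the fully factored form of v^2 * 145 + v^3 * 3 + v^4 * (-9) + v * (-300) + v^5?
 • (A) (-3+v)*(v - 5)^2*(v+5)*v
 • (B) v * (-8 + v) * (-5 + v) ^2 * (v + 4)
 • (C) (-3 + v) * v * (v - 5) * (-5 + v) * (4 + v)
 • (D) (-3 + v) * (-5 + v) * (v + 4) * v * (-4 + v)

We need to factor v^2 * 145 + v^3 * 3 + v^4 * (-9) + v * (-300) + v^5.
The factored form is (-3 + v) * v * (v - 5) * (-5 + v) * (4 + v).
C) (-3 + v) * v * (v - 5) * (-5 + v) * (4 + v)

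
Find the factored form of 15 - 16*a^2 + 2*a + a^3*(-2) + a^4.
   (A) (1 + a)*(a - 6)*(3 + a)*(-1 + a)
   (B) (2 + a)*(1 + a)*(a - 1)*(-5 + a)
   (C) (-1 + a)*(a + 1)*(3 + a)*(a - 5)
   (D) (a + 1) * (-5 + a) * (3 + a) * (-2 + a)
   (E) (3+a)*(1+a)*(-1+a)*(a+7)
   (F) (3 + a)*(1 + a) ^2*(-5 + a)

We need to factor 15 - 16*a^2 + 2*a + a^3*(-2) + a^4.
The factored form is (-1 + a)*(a + 1)*(3 + a)*(a - 5).
C) (-1 + a)*(a + 1)*(3 + a)*(a - 5)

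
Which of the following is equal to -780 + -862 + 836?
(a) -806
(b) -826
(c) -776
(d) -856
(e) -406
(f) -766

First: -780 + -862 = -1642
Then: -1642 + 836 = -806
a) -806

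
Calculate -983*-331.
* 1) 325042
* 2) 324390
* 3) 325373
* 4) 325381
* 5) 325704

-983 * -331 = 325373
3) 325373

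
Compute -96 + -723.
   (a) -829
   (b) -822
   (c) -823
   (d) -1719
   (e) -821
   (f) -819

-96 + -723 = -819
f) -819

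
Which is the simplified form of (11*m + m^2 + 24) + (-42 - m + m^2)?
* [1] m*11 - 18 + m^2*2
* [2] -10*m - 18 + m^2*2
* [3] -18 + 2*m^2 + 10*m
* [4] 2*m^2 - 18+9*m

Adding the polynomials and combining like terms:
(11*m + m^2 + 24) + (-42 - m + m^2)
= -18 + 2*m^2 + 10*m
3) -18 + 2*m^2 + 10*m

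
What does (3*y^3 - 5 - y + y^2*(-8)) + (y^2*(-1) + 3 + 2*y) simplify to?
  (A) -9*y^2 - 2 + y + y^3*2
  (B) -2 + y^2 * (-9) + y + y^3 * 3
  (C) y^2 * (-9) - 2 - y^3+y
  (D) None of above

Adding the polynomials and combining like terms:
(3*y^3 - 5 - y + y^2*(-8)) + (y^2*(-1) + 3 + 2*y)
= -2 + y^2 * (-9) + y + y^3 * 3
B) -2 + y^2 * (-9) + y + y^3 * 3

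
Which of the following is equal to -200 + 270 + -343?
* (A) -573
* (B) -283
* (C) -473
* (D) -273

First: -200 + 270 = 70
Then: 70 + -343 = -273
D) -273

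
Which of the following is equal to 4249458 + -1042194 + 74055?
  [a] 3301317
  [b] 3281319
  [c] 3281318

First: 4249458 + -1042194 = 3207264
Then: 3207264 + 74055 = 3281319
b) 3281319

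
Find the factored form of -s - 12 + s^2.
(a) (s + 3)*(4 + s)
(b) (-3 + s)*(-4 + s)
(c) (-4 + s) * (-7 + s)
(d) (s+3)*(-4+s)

We need to factor -s - 12 + s^2.
The factored form is (s+3)*(-4+s).
d) (s+3)*(-4+s)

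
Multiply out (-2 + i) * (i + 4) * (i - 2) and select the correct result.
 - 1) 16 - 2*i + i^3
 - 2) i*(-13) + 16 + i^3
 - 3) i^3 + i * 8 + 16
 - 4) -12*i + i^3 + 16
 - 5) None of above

Expanding (-2 + i) * (i + 4) * (i - 2):
= -12*i + i^3 + 16
4) -12*i + i^3 + 16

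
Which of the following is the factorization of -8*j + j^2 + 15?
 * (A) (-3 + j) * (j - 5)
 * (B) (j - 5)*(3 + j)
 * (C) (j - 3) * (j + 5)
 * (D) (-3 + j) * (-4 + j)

We need to factor -8*j + j^2 + 15.
The factored form is (-3 + j) * (j - 5).
A) (-3 + j) * (j - 5)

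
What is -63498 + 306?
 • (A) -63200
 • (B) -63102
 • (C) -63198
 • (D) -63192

-63498 + 306 = -63192
D) -63192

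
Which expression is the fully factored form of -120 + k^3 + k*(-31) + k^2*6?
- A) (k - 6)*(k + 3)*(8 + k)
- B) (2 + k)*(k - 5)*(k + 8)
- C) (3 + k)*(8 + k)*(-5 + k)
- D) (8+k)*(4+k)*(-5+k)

We need to factor -120 + k^3 + k*(-31) + k^2*6.
The factored form is (3 + k)*(8 + k)*(-5 + k).
C) (3 + k)*(8 + k)*(-5 + k)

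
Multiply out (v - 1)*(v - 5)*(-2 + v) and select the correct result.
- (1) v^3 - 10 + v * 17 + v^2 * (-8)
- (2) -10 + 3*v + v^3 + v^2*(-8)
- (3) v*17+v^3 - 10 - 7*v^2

Expanding (v - 1)*(v - 5)*(-2 + v):
= v^3 - 10 + v * 17 + v^2 * (-8)
1) v^3 - 10 + v * 17 + v^2 * (-8)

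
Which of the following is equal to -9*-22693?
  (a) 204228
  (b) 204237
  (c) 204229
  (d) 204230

-9 * -22693 = 204237
b) 204237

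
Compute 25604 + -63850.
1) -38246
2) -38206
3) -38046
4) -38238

25604 + -63850 = -38246
1) -38246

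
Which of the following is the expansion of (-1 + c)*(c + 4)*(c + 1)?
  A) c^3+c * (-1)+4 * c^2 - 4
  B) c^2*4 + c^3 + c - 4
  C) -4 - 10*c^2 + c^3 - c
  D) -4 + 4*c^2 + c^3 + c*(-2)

Expanding (-1 + c)*(c + 4)*(c + 1):
= c^3+c * (-1)+4 * c^2 - 4
A) c^3+c * (-1)+4 * c^2 - 4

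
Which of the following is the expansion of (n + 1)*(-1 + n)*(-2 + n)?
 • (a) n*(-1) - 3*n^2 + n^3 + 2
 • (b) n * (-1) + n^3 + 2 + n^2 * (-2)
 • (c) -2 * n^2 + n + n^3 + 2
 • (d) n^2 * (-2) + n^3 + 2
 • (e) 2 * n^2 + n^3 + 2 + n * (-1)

Expanding (n + 1)*(-1 + n)*(-2 + n):
= n * (-1) + n^3 + 2 + n^2 * (-2)
b) n * (-1) + n^3 + 2 + n^2 * (-2)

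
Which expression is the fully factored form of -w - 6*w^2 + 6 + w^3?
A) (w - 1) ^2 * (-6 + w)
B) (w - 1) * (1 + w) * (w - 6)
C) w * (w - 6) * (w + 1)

We need to factor -w - 6*w^2 + 6 + w^3.
The factored form is (w - 1) * (1 + w) * (w - 6).
B) (w - 1) * (1 + w) * (w - 6)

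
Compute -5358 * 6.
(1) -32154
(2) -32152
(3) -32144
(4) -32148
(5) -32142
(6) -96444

-5358 * 6 = -32148
4) -32148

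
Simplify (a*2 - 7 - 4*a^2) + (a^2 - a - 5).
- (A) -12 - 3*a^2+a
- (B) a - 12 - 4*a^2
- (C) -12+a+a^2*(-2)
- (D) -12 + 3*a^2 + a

Adding the polynomials and combining like terms:
(a*2 - 7 - 4*a^2) + (a^2 - a - 5)
= -12 - 3*a^2+a
A) -12 - 3*a^2+a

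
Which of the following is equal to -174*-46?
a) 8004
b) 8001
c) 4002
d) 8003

-174 * -46 = 8004
a) 8004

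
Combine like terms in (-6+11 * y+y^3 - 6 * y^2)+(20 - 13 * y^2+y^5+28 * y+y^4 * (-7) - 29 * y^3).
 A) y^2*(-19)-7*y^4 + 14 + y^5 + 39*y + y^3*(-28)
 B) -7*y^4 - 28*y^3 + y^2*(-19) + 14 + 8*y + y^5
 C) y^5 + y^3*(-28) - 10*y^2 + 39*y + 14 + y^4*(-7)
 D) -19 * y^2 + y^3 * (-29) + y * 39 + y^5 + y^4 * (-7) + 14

Adding the polynomials and combining like terms:
(-6 + 11*y + y^3 - 6*y^2) + (20 - 13*y^2 + y^5 + 28*y + y^4*(-7) - 29*y^3)
= y^2*(-19)-7*y^4 + 14 + y^5 + 39*y + y^3*(-28)
A) y^2*(-19)-7*y^4 + 14 + y^5 + 39*y + y^3*(-28)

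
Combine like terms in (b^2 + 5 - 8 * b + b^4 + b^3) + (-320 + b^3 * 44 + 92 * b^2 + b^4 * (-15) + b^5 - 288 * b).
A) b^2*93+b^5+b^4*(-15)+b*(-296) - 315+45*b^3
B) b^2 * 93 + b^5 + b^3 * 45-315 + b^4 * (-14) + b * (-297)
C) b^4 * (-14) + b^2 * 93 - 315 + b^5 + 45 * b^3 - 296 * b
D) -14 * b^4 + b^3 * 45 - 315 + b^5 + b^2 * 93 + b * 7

Adding the polynomials and combining like terms:
(b^2 + 5 - 8*b + b^4 + b^3) + (-320 + b^3*44 + 92*b^2 + b^4*(-15) + b^5 - 288*b)
= b^4 * (-14) + b^2 * 93 - 315 + b^5 + 45 * b^3 - 296 * b
C) b^4 * (-14) + b^2 * 93 - 315 + b^5 + 45 * b^3 - 296 * b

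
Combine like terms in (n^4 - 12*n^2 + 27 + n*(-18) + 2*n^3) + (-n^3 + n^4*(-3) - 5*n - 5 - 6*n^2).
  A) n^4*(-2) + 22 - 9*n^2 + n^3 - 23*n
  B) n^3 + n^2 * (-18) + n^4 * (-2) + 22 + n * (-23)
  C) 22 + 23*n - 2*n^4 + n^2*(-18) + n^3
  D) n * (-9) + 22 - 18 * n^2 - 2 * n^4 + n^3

Adding the polynomials and combining like terms:
(n^4 - 12*n^2 + 27 + n*(-18) + 2*n^3) + (-n^3 + n^4*(-3) - 5*n - 5 - 6*n^2)
= n^3 + n^2 * (-18) + n^4 * (-2) + 22 + n * (-23)
B) n^3 + n^2 * (-18) + n^4 * (-2) + 22 + n * (-23)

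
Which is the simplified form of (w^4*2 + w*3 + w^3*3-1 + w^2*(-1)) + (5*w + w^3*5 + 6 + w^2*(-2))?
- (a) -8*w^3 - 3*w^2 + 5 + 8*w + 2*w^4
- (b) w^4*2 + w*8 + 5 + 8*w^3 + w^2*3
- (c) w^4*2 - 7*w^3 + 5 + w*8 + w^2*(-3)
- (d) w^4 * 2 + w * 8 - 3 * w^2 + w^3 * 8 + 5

Adding the polynomials and combining like terms:
(w^4*2 + w*3 + w^3*3 - 1 + w^2*(-1)) + (5*w + w^3*5 + 6 + w^2*(-2))
= w^4 * 2 + w * 8 - 3 * w^2 + w^3 * 8 + 5
d) w^4 * 2 + w * 8 - 3 * w^2 + w^3 * 8 + 5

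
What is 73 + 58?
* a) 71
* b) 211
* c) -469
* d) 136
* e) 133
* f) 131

73 + 58 = 131
f) 131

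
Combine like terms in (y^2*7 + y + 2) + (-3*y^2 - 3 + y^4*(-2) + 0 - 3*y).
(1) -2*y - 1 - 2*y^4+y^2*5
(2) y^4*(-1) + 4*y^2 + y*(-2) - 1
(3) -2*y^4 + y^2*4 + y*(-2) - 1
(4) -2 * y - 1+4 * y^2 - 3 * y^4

Adding the polynomials and combining like terms:
(y^2*7 + y + 2) + (-3*y^2 - 3 + y^4*(-2) + 0 - 3*y)
= -2*y^4 + y^2*4 + y*(-2) - 1
3) -2*y^4 + y^2*4 + y*(-2) - 1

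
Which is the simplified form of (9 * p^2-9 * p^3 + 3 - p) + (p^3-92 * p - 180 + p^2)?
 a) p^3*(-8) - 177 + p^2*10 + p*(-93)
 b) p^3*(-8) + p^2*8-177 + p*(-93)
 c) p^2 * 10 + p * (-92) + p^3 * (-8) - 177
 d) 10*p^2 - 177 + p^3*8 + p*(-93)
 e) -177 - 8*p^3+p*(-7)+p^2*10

Adding the polynomials and combining like terms:
(9*p^2 - 9*p^3 + 3 - p) + (p^3 - 92*p - 180 + p^2)
= p^3*(-8) - 177 + p^2*10 + p*(-93)
a) p^3*(-8) - 177 + p^2*10 + p*(-93)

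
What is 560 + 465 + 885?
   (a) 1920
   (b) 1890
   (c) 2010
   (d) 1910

First: 560 + 465 = 1025
Then: 1025 + 885 = 1910
d) 1910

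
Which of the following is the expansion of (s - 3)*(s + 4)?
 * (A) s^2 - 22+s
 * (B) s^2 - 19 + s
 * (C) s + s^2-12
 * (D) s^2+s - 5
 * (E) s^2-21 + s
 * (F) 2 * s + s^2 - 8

Expanding (s - 3)*(s + 4):
= s + s^2-12
C) s + s^2-12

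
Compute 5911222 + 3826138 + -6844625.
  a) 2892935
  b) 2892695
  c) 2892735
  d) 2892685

First: 5911222 + 3826138 = 9737360
Then: 9737360 + -6844625 = 2892735
c) 2892735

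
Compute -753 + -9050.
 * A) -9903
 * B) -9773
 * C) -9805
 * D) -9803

-753 + -9050 = -9803
D) -9803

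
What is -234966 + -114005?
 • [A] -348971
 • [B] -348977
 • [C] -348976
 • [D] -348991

-234966 + -114005 = -348971
A) -348971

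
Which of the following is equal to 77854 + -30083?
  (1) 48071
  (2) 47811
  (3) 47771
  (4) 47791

77854 + -30083 = 47771
3) 47771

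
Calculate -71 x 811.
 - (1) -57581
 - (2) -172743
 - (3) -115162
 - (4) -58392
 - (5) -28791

-71 * 811 = -57581
1) -57581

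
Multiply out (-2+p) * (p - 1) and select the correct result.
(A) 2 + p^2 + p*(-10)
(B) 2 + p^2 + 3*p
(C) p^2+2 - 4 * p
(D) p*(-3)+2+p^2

Expanding (-2+p) * (p - 1):
= p*(-3)+2+p^2
D) p*(-3)+2+p^2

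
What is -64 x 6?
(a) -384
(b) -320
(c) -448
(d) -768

-64 * 6 = -384
a) -384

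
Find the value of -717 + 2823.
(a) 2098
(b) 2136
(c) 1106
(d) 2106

-717 + 2823 = 2106
d) 2106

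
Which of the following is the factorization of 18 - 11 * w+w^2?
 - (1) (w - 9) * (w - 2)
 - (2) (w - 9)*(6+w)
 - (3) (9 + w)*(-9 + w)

We need to factor 18 - 11 * w+w^2.
The factored form is (w - 9) * (w - 2).
1) (w - 9) * (w - 2)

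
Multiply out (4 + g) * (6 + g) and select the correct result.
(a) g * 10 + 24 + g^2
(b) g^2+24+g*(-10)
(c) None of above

Expanding (4 + g) * (6 + g):
= g * 10 + 24 + g^2
a) g * 10 + 24 + g^2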